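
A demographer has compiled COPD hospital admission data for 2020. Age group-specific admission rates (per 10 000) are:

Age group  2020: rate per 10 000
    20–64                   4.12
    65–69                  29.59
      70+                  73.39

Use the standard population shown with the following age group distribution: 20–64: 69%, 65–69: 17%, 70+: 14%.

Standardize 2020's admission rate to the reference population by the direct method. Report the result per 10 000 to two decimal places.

Standard weights: 0.69, 0.17, 0.14.
Standardized rate: 0.6900×4.12 + 0.1700×29.59 + 0.1400×73.39 = 18.1477 per 10 000.

18.15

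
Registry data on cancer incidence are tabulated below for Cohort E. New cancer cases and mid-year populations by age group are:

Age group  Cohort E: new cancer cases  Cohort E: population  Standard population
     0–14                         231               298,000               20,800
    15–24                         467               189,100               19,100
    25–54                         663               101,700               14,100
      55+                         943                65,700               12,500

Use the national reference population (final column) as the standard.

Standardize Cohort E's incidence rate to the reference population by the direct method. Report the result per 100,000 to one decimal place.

Age-specific rates per 100,000 for Cohort E: 77.52, 246.96, 651.92, 1435.31.
Standard total = 66,500; weights = 0.3128, 0.2872, 0.2120, 0.1880.
Standardized rate: 0.3128×77.52 + 0.2872×246.96 + 0.2120×651.92 + 0.1880×1435.31 = 503.1986 per 100,000.

503.2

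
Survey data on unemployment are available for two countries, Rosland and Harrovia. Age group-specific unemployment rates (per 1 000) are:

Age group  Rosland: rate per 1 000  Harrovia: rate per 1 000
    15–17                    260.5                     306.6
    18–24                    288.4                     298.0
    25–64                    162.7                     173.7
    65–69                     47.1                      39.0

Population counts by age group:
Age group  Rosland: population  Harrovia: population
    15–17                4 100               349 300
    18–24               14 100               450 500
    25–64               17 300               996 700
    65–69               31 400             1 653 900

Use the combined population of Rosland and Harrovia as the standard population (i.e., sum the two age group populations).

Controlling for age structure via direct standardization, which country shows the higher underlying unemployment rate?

Harrovia

Combined standard total = 3 517 300; weights = 0.1005, 0.1321, 0.2883, 0.4791.
Rosland: 0.1005×260.5 + 0.1321×288.4 + 0.2883×162.7 + 0.4791×47.1 = 133.7409 per 1 000.
Harrovia: 0.1005×306.6 + 0.1321×298.0 + 0.2883×173.7 + 0.4791×39.0 = 138.9309 per 1 000.
The crude rates (140.93 vs 138.82) would put Rosland higher, but that reflects its age composition; once standardized to a common age structure, Harrovia has the higher underlying rate.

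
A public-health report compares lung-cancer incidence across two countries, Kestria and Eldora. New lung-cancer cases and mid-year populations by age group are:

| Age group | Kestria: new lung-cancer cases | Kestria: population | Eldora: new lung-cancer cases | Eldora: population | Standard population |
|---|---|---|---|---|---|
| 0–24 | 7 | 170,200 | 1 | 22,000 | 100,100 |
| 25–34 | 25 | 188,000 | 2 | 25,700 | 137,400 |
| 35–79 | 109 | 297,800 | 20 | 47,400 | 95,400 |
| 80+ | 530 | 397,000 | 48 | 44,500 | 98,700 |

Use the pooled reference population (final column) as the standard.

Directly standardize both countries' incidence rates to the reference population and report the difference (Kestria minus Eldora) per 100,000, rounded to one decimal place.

6.3

Age-specific rates per 100,000 for Kestria: 4.11, 13.30, 36.60, 133.50.
For Eldora: 4.55, 7.78, 42.19, 107.87.
Standard total = 431,600; weights = 0.2319, 0.3184, 0.2210, 0.2287.
Kestria: 0.2319×4.11 + 0.3184×13.30 + 0.2210×36.60 + 0.2287×133.50 = 43.8072 per 100,000.
Eldora: 0.2319×4.55 + 0.3184×7.78 + 0.2210×42.19 + 0.2287×107.87 = 37.5252 per 100,000.
Difference = 43.8072 − 37.5252 = 6.2820.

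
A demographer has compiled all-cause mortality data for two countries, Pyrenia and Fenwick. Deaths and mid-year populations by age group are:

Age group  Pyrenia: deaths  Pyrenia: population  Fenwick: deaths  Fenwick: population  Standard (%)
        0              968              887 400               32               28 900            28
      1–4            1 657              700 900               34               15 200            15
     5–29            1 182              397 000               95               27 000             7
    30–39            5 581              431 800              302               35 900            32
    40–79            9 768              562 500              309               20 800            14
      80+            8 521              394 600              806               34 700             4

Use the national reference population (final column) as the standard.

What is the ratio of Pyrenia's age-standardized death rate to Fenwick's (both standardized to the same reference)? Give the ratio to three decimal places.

Age-specific rates per 100 000 for Pyrenia: 109.08, 236.41, 297.73, 1292.50, 1736.53, 2159.40.
For Fenwick: 110.73, 223.68, 351.85, 841.23, 1485.58, 2322.77.
Standard weights: 0.28, 0.15, 0.07, 0.32, 0.14, 0.04.
Pyrenia: 0.2800×109.08 + 0.1500×236.41 + 0.0700×297.73 + 0.3200×1292.50 + 0.1400×1736.53 + 0.0400×2159.40 = 829.9357 per 100 000.
Fenwick: 0.2800×110.73 + 0.1500×223.68 + 0.0700×351.85 + 0.3200×841.23 + 0.1400×1485.58 + 0.0400×2322.77 = 659.2694 per 100 000.
Ratio = 829.9357 ÷ 659.2694 = 1.25887.

1.259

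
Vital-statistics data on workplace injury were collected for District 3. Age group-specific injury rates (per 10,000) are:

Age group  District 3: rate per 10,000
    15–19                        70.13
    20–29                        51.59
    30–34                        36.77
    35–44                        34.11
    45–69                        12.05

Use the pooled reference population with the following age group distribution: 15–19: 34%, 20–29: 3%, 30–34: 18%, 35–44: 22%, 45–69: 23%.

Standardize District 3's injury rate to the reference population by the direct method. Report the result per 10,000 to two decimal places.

42.29

Standard weights: 0.34, 0.03, 0.18, 0.22, 0.23.
Standardized rate: 0.3400×70.13 + 0.0300×51.59 + 0.1800×36.77 + 0.2200×34.11 + 0.2300×12.05 = 42.2862 per 10,000.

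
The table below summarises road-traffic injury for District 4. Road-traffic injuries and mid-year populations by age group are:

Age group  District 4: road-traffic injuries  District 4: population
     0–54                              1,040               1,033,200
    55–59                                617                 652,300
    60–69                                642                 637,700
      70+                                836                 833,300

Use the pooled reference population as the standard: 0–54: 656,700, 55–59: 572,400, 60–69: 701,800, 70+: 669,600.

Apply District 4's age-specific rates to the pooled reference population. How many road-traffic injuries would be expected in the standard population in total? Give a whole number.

2581

Age-specific rates per 100,000 for District 4: 100.66, 94.59, 100.67, 100.32.
Expected road-traffic injuries = Σ (standard pop × age-specific rate ÷ 100,000)
= 656,700×100.66/100,000 + 572,400×94.59/100,000 + 701,800×100.67/100,000 + 669,600×100.32/100,000
= 661.02 + 541.42 + 706.53 + 671.77 = 2580.75.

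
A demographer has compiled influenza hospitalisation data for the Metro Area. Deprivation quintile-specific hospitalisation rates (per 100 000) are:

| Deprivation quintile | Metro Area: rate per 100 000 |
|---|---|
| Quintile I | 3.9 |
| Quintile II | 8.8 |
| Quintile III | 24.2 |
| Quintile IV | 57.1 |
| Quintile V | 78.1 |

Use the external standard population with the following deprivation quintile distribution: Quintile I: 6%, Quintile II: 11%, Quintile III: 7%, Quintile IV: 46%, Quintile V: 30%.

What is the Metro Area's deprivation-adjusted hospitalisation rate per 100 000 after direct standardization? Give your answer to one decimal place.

52.6

Standard weights: 0.06, 0.11, 0.07, 0.46, 0.30.
Standardized rate: 0.0600×3.9 + 0.1100×8.8 + 0.0700×24.2 + 0.4600×57.1 + 0.3000×78.1 = 52.5920 per 100 000.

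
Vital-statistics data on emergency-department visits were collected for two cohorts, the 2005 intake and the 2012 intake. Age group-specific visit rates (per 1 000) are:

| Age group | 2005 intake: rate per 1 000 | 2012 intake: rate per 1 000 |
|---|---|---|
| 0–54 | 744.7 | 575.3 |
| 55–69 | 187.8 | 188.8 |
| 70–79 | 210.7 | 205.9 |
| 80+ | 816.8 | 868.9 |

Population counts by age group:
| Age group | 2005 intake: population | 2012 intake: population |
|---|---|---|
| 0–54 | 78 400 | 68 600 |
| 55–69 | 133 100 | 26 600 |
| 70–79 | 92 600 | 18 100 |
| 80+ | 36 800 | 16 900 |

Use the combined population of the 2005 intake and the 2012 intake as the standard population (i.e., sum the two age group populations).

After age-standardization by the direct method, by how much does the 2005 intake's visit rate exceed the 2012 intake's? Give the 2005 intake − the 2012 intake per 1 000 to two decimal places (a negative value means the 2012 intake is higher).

Combined standard total = 471 100; weights = 0.3120, 0.3390, 0.2350, 0.1140.
The 2005 intake: 0.3120×744.7 + 0.3390×187.8 + 0.2350×210.7 + 0.1140×816.8 = 438.6525 per 1 000.
The 2012 intake: 0.3120×575.3 + 0.3390×188.8 + 0.2350×205.9 + 0.1140×868.9 = 390.9436 per 1 000.
Difference = 438.6525 − 390.9436 = 47.7090.

47.71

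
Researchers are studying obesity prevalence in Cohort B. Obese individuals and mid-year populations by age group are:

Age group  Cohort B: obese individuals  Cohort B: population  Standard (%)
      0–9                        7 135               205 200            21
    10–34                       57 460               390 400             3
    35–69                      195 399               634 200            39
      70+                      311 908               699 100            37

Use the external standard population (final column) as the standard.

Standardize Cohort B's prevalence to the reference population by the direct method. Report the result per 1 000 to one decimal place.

Age-specific rates per 1 000 for Cohort B: 34.771, 147.182, 308.103, 446.156.
Standard weights: 0.21, 0.03, 0.39, 0.37.
Standardized rate: 0.2100×34.771 + 0.0300×147.182 + 0.3900×308.103 + 0.3700×446.156 = 296.9555 per 1 000.

297.0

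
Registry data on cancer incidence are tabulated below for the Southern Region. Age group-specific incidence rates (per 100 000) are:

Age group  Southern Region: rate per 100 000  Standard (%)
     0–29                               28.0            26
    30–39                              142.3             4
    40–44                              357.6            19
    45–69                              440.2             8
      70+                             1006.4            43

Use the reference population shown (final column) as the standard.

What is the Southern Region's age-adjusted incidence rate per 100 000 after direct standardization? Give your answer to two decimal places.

548.88

Standard weights: 0.26, 0.04, 0.19, 0.08, 0.43.
Standardized rate: 0.2600×28.0 + 0.0400×142.3 + 0.1900×357.6 + 0.0800×440.2 + 0.4300×1006.4 = 548.8840 per 100 000.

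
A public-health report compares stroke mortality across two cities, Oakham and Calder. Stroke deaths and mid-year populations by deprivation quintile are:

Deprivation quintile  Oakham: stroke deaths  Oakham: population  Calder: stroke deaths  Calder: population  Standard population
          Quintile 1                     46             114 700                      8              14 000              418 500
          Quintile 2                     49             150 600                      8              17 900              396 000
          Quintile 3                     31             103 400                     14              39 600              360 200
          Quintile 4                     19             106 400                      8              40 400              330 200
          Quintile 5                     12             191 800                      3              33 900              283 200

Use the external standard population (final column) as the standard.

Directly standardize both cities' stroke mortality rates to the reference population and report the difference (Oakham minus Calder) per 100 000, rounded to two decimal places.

-8.53

Deprivation-specific rates per 100 000 for Oakham: 40.10, 32.54, 29.98, 17.86, 6.26.
For Calder: 57.14, 44.69, 35.35, 19.80, 8.85.
Standard total = 1 788 100; weights = 0.2340, 0.2215, 0.2014, 0.1847, 0.1584.
Oakham: 0.2340×40.10 + 0.2215×32.54 + 0.2014×29.98 + 0.1847×17.86 + 0.1584×6.26 = 26.9199 per 100 000.
Calder: 0.2340×57.14 + 0.2215×44.69 + 0.2014×35.35 + 0.1847×19.80 + 0.1584×8.85 = 35.4520 per 100 000.
Difference = 26.9199 − 35.4520 = -8.5321.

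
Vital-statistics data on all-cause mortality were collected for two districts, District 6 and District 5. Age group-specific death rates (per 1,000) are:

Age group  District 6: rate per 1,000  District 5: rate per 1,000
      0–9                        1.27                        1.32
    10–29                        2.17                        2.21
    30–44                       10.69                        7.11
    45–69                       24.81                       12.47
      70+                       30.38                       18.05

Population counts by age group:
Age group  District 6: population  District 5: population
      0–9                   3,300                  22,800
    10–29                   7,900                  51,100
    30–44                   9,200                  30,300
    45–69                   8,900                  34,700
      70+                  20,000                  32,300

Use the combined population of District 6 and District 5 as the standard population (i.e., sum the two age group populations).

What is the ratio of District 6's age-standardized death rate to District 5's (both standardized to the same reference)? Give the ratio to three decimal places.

Combined standard total = 220,500; weights = 0.1184, 0.2676, 0.1791, 0.1977, 0.2372.
District 6: 0.1184×1.27 + 0.2676×2.17 + 0.1791×10.69 + 0.1977×24.81 + 0.2372×30.38 = 14.7575 per 1,000.
District 5: 0.1184×1.32 + 0.2676×2.21 + 0.1791×7.11 + 0.1977×12.47 + 0.2372×18.05 = 8.7682 per 1,000.
Ratio = 14.7575 ÷ 8.7682 = 1.68306.

1.683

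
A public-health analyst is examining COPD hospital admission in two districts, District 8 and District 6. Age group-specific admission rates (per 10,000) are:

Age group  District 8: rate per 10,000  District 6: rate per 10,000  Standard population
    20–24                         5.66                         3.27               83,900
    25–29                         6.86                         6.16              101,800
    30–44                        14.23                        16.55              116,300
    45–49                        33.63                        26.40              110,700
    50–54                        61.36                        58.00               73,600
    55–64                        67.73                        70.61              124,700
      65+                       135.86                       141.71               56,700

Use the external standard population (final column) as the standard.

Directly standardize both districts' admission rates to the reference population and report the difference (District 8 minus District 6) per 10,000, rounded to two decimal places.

Standard total = 667,700; weights = 0.1257, 0.1525, 0.1742, 0.1658, 0.1102, 0.1868, 0.0849.
District 8: 0.1257×5.66 + 0.1525×6.86 + 0.1742×14.23 + 0.1658×33.63 + 0.1102×61.36 + 0.1868×67.73 + 0.0849×135.86 = 40.7613 per 10,000.
District 6: 0.1257×3.27 + 0.1525×6.16 + 0.1742×16.55 + 0.1658×26.40 + 0.1102×58.00 + 0.1868×70.61 + 0.0849×141.71 = 40.2239 per 10,000.
Difference = 40.7613 − 40.2239 = 0.5374.

0.54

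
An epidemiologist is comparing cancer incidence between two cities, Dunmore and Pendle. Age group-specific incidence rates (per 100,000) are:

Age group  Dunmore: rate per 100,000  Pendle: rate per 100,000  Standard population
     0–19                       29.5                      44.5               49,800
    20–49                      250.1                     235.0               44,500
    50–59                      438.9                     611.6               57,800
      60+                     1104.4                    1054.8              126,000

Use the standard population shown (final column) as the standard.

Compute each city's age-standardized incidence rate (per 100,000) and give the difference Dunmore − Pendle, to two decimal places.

Standard total = 278,100; weights = 0.1791, 0.1600, 0.2078, 0.4531.
Dunmore: 0.1791×29.5 + 0.1600×250.1 + 0.2078×438.9 + 0.4531×1104.4 = 636.8981 per 100,000.
Pendle: 0.1791×44.5 + 0.1600×235.0 + 0.2078×611.6 + 0.4531×1054.8 = 650.5893 per 100,000.
Difference = 636.8981 − 650.5893 = -13.6912.

-13.69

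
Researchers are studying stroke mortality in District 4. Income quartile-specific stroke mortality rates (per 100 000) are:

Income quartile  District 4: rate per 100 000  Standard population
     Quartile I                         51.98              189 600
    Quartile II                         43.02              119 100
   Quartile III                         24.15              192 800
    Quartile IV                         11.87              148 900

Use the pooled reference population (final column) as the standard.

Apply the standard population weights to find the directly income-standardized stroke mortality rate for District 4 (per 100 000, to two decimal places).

Standard total = 650 400; weights = 0.2915, 0.1831, 0.2964, 0.2289.
Standardized rate: 0.2915×51.98 + 0.1831×43.02 + 0.2964×24.15 + 0.2289×11.87 = 32.9069 per 100 000.

32.91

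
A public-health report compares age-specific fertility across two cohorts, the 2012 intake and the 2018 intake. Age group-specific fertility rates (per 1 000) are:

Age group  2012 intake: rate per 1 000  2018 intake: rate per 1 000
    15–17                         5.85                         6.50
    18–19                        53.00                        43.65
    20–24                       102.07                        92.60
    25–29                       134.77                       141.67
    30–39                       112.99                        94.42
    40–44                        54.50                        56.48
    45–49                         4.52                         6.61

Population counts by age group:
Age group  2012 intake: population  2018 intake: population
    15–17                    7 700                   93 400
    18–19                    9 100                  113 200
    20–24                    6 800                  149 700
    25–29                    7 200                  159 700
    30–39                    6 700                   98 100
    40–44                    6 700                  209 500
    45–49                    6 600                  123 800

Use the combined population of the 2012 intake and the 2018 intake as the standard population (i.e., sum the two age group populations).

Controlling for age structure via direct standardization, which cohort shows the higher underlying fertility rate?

2012 intake

Combined standard total = 998 200; weights = 0.1013, 0.1225, 0.1568, 0.1672, 0.1050, 0.2166, 0.1306.
The 2012 intake: 0.1013×5.85 + 0.1225×53.00 + 0.1568×102.07 + 0.1672×134.77 + 0.1050×112.99 + 0.2166×54.50 + 0.1306×4.52 = 69.8798 per 1 000.
The 2018 intake: 0.1013×6.50 + 0.1225×43.65 + 0.1568×92.60 + 0.1672×141.67 + 0.1050×94.42 + 0.2166×56.48 + 0.1306×6.61 = 67.2213 per 1 000.
The crude rates (65.82 vs 67.50) would put the 2018 intake higher, but that reflects its age composition; once standardized to a common age structure, the 2012 intake has the higher underlying rate.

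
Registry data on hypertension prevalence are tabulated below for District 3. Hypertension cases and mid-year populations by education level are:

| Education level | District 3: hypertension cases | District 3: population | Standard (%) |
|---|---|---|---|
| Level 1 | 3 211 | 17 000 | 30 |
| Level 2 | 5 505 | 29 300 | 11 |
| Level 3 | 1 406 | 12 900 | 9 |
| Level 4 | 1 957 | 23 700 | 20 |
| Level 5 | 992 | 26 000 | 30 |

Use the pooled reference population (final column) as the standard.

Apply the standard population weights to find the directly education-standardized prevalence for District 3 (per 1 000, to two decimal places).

Education-specific rates per 1 000 for District 3: 188.882, 187.884, 108.992, 82.574, 38.154.
Standard weights: 0.30, 0.11, 0.09, 0.20, 0.30.
Standardized rate: 0.3000×188.882 + 0.1100×187.884 + 0.0900×108.992 + 0.2000×82.574 + 0.3000×38.154 = 115.1022 per 1 000.

115.10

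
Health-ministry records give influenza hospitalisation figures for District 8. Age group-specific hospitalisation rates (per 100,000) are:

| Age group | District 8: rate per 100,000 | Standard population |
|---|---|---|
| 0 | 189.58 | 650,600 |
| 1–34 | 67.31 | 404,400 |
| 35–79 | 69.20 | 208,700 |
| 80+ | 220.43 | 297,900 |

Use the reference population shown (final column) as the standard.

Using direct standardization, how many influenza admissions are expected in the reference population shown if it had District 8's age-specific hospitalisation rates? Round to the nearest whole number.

2307

Expected influenza admissions = Σ (standard pop × age-specific rate ÷ 100,000)
= 650,600×189.58/100,000 + 404,400×67.31/100,000 + 208,700×69.20/100,000 + 297,900×220.43/100,000
= 1233.41 + 272.20 + 144.42 + 656.66 = 2306.69.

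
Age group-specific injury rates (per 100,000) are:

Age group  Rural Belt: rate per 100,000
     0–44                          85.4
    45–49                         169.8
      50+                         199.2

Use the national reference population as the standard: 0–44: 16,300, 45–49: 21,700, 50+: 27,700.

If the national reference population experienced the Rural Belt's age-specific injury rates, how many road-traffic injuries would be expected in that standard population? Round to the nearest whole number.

Expected road-traffic injuries = Σ (standard pop × age-specific rate ÷ 100,000)
= 16,300×85.4/100,000 + 21,700×169.8/100,000 + 27,700×199.2/100,000
= 13.92 + 36.85 + 55.18 = 105.95.

106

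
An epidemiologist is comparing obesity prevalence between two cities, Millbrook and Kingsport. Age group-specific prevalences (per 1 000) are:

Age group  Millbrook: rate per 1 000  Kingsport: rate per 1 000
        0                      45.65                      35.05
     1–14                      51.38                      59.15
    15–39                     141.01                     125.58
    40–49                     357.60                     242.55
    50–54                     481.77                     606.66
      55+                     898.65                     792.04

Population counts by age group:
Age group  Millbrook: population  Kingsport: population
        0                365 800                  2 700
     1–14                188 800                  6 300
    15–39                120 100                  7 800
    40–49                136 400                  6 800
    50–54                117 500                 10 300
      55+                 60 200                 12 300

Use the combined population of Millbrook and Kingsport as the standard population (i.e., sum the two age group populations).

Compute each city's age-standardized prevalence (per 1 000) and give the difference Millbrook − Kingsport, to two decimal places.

12.18

Combined standard total = 1 035 000; weights = 0.3560, 0.1885, 0.1236, 0.1384, 0.1235, 0.0700.
Millbrook: 0.3560×45.65 + 0.1885×51.38 + 0.1236×141.01 + 0.1384×357.60 + 0.1235×481.77 + 0.0700×898.65 = 215.2774 per 1 000.
Kingsport: 0.3560×35.05 + 0.1885×59.15 + 0.1236×125.58 + 0.1384×242.55 + 0.1235×606.66 + 0.0700×792.04 = 203.0966 per 1 000.
Difference = 215.2774 − 203.0966 = 12.1808.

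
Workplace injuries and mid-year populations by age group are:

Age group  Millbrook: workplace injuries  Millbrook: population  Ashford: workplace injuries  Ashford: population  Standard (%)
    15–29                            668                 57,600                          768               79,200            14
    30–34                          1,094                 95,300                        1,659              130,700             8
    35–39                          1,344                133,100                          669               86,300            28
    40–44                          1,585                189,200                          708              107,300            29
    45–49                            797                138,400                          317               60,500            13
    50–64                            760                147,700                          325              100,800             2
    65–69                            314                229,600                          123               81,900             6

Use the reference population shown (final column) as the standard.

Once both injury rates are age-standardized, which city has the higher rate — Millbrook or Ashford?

Age-specific rates per 10,000 for Millbrook: 115.97, 114.80, 100.98, 83.77, 57.59, 51.46, 13.68.
For Ashford: 96.97, 126.93, 77.52, 65.98, 52.40, 32.24, 15.02.
Standard weights: 0.14, 0.08, 0.28, 0.29, 0.13, 0.02, 0.06.
Millbrook: 0.1400×115.97 + 0.0800×114.80 + 0.2800×100.98 + 0.2900×83.77 + 0.1300×57.59 + 0.0200×51.46 + 0.0600×13.68 = 87.3236 per 10,000.
Ashford: 0.1400×96.97 + 0.0800×126.93 + 0.2800×77.52 + 0.2900×65.98 + 0.1300×52.40 + 0.0200×32.24 + 0.0600×15.02 = 72.9286 per 10,000.
The crude rates (66.22 vs 70.65) would put Ashford higher, but that reflects its age composition; once standardized to a common age structure, Millbrook has the higher underlying rate.

Millbrook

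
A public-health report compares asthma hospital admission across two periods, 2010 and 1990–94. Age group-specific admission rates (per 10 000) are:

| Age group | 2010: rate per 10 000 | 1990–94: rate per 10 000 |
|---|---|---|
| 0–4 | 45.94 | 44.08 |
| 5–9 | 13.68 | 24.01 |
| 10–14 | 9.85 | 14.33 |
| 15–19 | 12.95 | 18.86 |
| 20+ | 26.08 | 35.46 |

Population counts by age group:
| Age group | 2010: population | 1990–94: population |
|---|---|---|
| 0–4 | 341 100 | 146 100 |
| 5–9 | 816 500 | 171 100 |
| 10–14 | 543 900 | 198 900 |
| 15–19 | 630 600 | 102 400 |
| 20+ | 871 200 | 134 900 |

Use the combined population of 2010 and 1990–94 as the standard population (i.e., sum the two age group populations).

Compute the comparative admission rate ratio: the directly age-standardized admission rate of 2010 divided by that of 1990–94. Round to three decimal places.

Combined standard total = 3 956 700; weights = 0.1231, 0.2496, 0.1877, 0.1853, 0.2543.
2010: 0.1231×45.94 + 0.2496×13.68 + 0.1877×9.85 + 0.1853×12.95 + 0.2543×26.08 = 19.9511 per 10 000.
1990–94: 0.1231×44.08 + 0.2496×24.01 + 0.1877×14.33 + 0.1853×18.86 + 0.2543×35.46 = 26.6214 per 10 000.
Ratio = 19.9511 ÷ 26.6214 = 0.74944.

0.749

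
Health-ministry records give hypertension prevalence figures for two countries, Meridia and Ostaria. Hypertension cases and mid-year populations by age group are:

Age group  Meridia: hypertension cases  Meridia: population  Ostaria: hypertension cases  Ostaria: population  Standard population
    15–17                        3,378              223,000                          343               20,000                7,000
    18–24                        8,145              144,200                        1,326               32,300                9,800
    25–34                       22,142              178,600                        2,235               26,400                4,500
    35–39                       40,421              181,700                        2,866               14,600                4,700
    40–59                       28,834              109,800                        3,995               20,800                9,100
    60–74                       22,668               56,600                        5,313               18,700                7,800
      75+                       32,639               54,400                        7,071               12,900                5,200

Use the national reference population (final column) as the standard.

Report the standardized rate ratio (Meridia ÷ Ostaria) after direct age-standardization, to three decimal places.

1.261

Age-specific rates per 1,000 for Meridia: 15.148, 56.484, 123.975, 222.460, 262.605, 400.495, 599.982.
For Ostaria: 17.150, 41.053, 84.659, 196.301, 192.067, 284.118, 548.140.
Standard total = 48,100; weights = 0.1455, 0.2037, 0.0936, 0.0977, 0.1892, 0.1622, 0.1081.
Meridia: 0.1455×15.148 + 0.2037×56.484 + 0.0936×123.975 + 0.0977×222.460 + 0.1892×262.605 + 0.1622×400.495 + 0.1081×599.982 = 226.5384 per 1,000.
Ostaria: 0.1455×17.150 + 0.2037×41.053 + 0.0936×84.659 + 0.0977×196.301 + 0.1892×192.067 + 0.1622×284.118 + 0.1081×548.140 = 179.6300 per 1,000.
Ratio = 226.5384 ÷ 179.6300 = 1.26114.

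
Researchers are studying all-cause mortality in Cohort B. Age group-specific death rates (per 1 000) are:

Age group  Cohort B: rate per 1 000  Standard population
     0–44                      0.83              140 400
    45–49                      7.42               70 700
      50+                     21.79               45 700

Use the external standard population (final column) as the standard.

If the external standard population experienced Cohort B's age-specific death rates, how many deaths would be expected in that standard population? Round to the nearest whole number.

1637

Expected deaths = Σ (standard pop × age-specific rate ÷ 1 000)
= 140 400×0.83/1 000 + 70 700×7.42/1 000 + 45 700×21.79/1 000
= 116.53 + 524.59 + 995.80 = 1636.93.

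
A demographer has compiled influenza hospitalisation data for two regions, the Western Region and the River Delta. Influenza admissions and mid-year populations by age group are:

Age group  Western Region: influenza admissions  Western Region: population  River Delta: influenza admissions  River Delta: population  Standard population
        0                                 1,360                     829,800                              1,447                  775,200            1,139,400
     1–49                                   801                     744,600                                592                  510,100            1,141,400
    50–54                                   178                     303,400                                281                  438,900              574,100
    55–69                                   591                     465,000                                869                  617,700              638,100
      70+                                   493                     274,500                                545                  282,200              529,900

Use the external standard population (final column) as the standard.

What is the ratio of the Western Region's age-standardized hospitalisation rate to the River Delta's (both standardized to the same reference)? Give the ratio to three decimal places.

Age-specific rates per 100,000 for the Western Region: 163.89, 107.57, 58.67, 127.10, 179.60.
For the River Delta: 186.66, 116.06, 64.02, 140.68, 193.13.
Standard total = 4,022,900; weights = 0.2832, 0.2837, 0.1427, 0.1586, 0.1317.
The Western Region: 0.2832×163.89 + 0.2837×107.57 + 0.1427×58.67 + 0.1586×127.10 + 0.1317×179.60 = 129.1305 per 100,000.
The River Delta: 0.2832×186.66 + 0.2837×116.06 + 0.1427×64.02 + 0.1586×140.68 + 0.1317×193.13 = 142.6859 per 100,000.
Ratio = 129.1305 ÷ 142.6859 = 0.90500.

0.905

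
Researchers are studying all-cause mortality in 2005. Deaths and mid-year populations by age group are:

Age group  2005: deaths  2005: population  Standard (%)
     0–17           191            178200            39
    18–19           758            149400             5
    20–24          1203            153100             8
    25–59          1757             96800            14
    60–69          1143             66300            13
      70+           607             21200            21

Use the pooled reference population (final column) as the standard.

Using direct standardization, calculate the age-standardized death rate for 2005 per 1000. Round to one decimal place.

12.1

Age-specific rates per 1000 for 2005: 1.072, 5.074, 7.858, 18.151, 17.240, 28.632.
Standard weights: 0.39, 0.05, 0.08, 0.14, 0.13, 0.21.
Standardized rate: 0.3900×1.072 + 0.0500×5.074 + 0.0800×7.858 + 0.1400×18.151 + 0.1300×17.240 + 0.2100×28.632 = 12.0953 per 1000.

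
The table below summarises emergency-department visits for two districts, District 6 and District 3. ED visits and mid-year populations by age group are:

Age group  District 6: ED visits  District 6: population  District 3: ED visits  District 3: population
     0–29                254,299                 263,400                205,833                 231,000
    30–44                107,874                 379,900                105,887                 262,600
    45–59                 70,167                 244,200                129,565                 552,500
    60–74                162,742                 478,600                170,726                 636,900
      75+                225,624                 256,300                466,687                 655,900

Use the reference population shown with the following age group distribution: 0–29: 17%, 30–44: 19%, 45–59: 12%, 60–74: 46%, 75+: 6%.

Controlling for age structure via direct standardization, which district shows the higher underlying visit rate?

District 6

Age-specific rates per 1,000 for District 6: 965.448, 283.954, 287.334, 340.038, 880.312.
For District 3: 891.052, 403.225, 234.507, 268.058, 711.522.
Standard weights: 0.17, 0.19, 0.12, 0.46, 0.06.
District 6: 0.1700×965.448 + 0.1900×283.954 + 0.1200×287.334 + 0.4600×340.038 + 0.0600×880.312 = 461.7935 per 1,000.
District 3: 0.1700×891.052 + 0.1900×403.225 + 0.1200×234.507 + 0.4600×268.058 + 0.0600×711.522 = 422.2304 per 1,000.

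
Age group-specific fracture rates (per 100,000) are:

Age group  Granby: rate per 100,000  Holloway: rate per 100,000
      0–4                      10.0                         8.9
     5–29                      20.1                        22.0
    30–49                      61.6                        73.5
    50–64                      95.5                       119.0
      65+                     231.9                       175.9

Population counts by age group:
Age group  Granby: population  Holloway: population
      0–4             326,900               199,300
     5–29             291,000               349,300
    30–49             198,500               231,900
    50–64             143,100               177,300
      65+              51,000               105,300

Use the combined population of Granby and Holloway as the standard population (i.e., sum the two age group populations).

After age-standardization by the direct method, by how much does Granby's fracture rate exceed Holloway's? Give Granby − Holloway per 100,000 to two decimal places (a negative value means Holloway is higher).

-2.19

Combined standard total = 2,073,600; weights = 0.2538, 0.3088, 0.2076, 0.1545, 0.0754.
Granby: 0.2538×10.0 + 0.3088×20.1 + 0.2076×61.6 + 0.1545×95.5 + 0.0754×231.9 = 53.7658 per 100,000.
Holloway: 0.2538×8.9 + 0.3088×22.0 + 0.2076×73.5 + 0.1545×119.0 + 0.0754×175.9 = 55.9534 per 100,000.
Difference = 53.7658 − 55.9534 = -2.1876.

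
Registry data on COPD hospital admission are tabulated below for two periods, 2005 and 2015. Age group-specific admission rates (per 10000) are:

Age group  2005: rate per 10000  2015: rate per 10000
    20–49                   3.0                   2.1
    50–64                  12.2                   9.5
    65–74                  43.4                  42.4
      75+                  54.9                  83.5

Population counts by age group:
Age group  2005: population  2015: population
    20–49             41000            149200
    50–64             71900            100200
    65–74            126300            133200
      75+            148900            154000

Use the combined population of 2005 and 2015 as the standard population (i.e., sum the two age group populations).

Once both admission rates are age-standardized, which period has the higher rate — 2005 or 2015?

2015

Combined standard total = 924700; weights = 0.2057, 0.1861, 0.2806, 0.3276.
2005: 0.2057×3.0 + 0.1861×12.2 + 0.2806×43.4 + 0.3276×54.9 = 33.0504 per 10000.
2015: 0.2057×2.1 + 0.1861×9.5 + 0.2806×42.4 + 0.3276×83.5 = 41.4505 per 10000.
The crude rates (37.76 vs 36.85) would put 2005 higher, but that reflects its age composition; once standardized to a common age structure, 2015 has the higher underlying rate.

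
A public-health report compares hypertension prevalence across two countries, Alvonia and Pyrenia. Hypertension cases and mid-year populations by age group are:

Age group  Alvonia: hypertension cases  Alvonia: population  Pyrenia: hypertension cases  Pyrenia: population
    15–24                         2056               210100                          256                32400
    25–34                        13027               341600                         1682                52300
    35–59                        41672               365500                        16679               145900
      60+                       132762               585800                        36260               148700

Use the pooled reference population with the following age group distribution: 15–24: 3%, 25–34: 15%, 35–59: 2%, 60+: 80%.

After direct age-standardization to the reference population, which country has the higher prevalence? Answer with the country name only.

Pyrenia

Age-specific rates per 1000 for Alvonia: 9.786, 38.135, 114.014, 226.634.
For Pyrenia: 7.901, 32.161, 114.318, 243.847.
Standard weights: 0.03, 0.15, 0.02, 0.80.
Alvonia: 0.0300×9.786 + 0.1500×38.135 + 0.0200×114.014 + 0.8000×226.634 = 189.6011 per 1000.
Pyrenia: 0.0300×7.901 + 0.1500×32.161 + 0.0200×114.318 + 0.8000×243.847 = 202.4248 per 1000.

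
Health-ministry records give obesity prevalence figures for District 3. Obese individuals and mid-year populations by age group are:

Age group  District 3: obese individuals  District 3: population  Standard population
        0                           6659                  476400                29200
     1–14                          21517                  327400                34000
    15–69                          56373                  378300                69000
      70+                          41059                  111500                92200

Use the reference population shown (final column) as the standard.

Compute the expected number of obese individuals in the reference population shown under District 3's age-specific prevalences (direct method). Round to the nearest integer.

46877

Age-specific rates per 1000 for District 3: 13.978, 65.721, 149.017, 368.242.
Expected obese individuals = Σ (standard pop × age-specific rate ÷ 1000)
= 29200×13.978/1000 + 34000×65.721/1000 + 69000×149.017/1000 + 92200×368.242/1000
= 408.15 + 2234.51 + 10282.15 + 33951.93 = 46876.73.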